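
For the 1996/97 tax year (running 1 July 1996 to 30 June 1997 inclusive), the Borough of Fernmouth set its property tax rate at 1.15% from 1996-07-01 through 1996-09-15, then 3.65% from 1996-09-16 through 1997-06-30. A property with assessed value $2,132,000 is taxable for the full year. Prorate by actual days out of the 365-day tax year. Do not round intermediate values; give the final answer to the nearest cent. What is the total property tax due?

1996-07-01 to 1996-09-15: 77 days at 1.15% → $2,132,000 × 1.15% × 77/365 = $5,172.2904
1996-09-16 to 1997-06-30: 288 days at 3.65% → $2,132,000 × 3.65% × 288/365 = $61,401.6000
Total = $66,573.8904

$66,573.89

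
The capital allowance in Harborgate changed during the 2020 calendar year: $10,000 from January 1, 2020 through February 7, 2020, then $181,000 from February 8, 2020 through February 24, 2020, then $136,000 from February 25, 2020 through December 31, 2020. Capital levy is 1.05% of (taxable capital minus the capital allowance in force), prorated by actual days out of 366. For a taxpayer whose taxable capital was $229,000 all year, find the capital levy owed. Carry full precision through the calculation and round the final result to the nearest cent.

$1,091.91

January 1 – February 7, 2020: 38 days, exemption $10,000 → ($229,000 − $10,000) × 1.05% × 38/366 = $238.7459
February 8 – February 24, 2020: 17 days, exemption $181,000 → ($229,000 − $181,000) × 1.05% × 17/366 = $23.4098
February 25 – December 31, 2020: 311 days, exemption $136,000 → ($229,000 − $136,000) × 1.05% × 311/366 = $829.7582
Total = $1,091.9139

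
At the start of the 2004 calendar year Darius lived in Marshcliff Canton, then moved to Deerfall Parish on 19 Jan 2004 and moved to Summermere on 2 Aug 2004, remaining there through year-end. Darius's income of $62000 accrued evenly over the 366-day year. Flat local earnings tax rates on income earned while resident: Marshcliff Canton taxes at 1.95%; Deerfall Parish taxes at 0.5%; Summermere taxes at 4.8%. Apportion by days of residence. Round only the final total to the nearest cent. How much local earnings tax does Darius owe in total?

Marshcliff Canton, 1 Jan – 18 Jan 2004: 18 days → $62000 × 1.95% × 18/366 = $59.4590
Deerfall Parish, 19 Jan – 1 Aug 2004: 196 days → $62000 × 0.5% × 196/366 = $166.0109
Summermere, 2 Aug – 31 Dec 2004: 152 days → $62000 × 4.8% × 152/366 = $1235.9344
Total = $1461.4044

$1461.40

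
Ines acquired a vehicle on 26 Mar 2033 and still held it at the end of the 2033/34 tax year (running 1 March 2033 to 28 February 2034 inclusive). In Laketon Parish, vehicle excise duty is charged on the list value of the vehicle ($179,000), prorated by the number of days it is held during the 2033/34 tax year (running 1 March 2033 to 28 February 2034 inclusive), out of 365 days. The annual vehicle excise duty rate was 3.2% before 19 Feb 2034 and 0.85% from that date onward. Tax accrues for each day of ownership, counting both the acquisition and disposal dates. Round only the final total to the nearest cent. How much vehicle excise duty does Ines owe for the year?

$5,220.42

26 Mar 2033 – 18 Feb 2034: 330 days at 3.2% → $179,000 × 3.2% × 330/365 = $5,178.7397
19 Feb – 28 Feb 2034: 10 days at 0.85% → $179,000 × 0.85% × 10/365 = $41.6849
Total = $5,220.4247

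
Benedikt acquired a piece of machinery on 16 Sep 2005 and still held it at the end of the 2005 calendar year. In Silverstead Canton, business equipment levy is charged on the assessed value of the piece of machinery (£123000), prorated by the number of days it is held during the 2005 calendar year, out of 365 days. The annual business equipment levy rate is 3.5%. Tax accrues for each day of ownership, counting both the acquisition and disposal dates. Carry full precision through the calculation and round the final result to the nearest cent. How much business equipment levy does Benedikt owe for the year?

Days held (16 Sep – 31 Dec 2005): 107 out of 365
Tax = £123000 × 3.5% × 107/365 = £1262.0137

£1262.01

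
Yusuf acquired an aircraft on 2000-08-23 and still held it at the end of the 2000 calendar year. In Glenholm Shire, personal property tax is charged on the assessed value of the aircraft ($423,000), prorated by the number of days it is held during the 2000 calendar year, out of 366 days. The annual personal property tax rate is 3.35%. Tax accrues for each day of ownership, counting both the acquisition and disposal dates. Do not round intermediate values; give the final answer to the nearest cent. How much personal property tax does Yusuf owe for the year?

Days held (2000-08-23 to 2000-12-31): 131 out of 366
Tax = $423,000 × 3.35% × 131/366 = $5,071.9549

$5,071.95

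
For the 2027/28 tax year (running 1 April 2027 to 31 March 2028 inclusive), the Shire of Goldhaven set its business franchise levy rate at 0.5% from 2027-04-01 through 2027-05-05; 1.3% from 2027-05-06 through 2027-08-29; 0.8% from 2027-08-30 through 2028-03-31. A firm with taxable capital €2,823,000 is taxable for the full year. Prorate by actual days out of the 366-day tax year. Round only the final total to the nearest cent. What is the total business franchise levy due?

€26,247.73

2027-04-01 to 2027-05-05: 35 days at 0.5% → €2,823,000 × 0.5% × 35/366 = €1,349.7951
2027-05-06 to 2027-08-29: 116 days at 1.3% → €2,823,000 × 1.3% × 116/366 = €11,631.3770
2027-08-30 to 2028-03-31: 215 days at 0.8% → €2,823,000 × 0.8% × 215/366 = €13,266.5574
Total = €26,247.7295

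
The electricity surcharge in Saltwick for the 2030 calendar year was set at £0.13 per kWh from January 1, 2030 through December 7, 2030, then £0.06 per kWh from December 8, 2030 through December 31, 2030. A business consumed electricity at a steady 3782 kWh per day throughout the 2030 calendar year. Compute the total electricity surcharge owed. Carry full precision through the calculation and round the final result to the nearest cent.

£173,102.14

January 1 – December 7, 2030: 341 days × 3782 kWh/day = 1,289,662 kWh at £0.13/kWh → £167,656.06
December 8 – December 31, 2030: 24 days × 3782 kWh/day = 90,768 kWh at £0.06/kWh → £5,446.08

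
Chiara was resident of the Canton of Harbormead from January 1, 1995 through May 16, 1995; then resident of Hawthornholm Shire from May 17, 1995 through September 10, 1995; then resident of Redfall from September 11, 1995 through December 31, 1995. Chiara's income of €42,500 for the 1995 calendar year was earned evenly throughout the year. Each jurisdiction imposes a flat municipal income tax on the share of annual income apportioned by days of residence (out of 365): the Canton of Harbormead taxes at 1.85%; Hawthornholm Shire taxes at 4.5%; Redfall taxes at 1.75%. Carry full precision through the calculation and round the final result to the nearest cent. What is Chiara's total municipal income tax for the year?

The Canton of Harbormead, January 1 – May 16, 1995: 136 days → €42,500 × 1.85% × 136/365 = €292.9589
Hawthornholm Shire, May 17 – September 10, 1995: 117 days → €42,500 × 4.5% × 117/365 = €613.0479
Redfall, September 11 – December 31, 1995: 112 days → €42,500 × 1.75% × 112/365 = €228.2192
Total = €1,134.2260

€1,134.23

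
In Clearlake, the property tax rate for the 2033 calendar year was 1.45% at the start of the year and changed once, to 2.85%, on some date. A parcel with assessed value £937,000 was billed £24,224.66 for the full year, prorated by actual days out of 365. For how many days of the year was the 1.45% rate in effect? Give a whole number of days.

69 days

Let d = days at the first rate; then 365 − d days at the second rate.
£937,000 × [1.45%·d + 2.85%·(365−d)] / 365 = £24,224.66
Solving gives d = 69, so the new rate took effect on 11 Mar 2033.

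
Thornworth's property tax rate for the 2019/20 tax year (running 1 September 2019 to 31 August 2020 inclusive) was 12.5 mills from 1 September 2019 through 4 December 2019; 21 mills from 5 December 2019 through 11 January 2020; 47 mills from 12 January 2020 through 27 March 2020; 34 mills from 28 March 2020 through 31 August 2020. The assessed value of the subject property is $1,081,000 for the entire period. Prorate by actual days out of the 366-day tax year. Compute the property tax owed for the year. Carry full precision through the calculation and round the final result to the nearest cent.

$32,180.42

1 September – 4 December 2019: 95 days at 12.5 mills → $1,081,000 × 1.25% × 95/366 = $3,507.3429
5 December 2019 – 11 January 2020: 38 days at 21 mills → $1,081,000 × 2.1% × 38/366 = $2,356.9344
12 January – 27 March 2020: 76 days at 47 mills → $1,081,000 × 4.7% × 76/366 = $10,550.0874
28 March – 31 August 2020: 157 days at 34 mills → $1,081,000 × 3.4% × 157/366 = $15,766.0601
Total = $32,180.4249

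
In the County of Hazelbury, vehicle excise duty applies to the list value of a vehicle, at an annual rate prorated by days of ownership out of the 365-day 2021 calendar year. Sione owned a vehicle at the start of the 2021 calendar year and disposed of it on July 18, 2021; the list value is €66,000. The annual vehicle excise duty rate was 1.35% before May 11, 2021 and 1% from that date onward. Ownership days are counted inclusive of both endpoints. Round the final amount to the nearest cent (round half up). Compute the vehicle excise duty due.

January 1 – May 10, 2021: 130 days at 1.35% → €66,000 × 1.35% × 130/365 = €317.3425
May 11 – July 18, 2021: 69 days at 1% → €66,000 × 1% × 69/365 = €124.7671
Total = €442.1096

€442.11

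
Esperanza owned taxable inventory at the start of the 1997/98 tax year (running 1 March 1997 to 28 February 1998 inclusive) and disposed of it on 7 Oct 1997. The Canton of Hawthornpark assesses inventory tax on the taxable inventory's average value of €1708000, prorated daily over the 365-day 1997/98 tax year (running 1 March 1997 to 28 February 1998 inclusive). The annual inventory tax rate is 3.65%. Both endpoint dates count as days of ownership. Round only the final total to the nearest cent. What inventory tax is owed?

€37746.80

Days held (1 Mar – 7 Oct 1997): 221 out of 365
Tax = €1708000 × 3.65% × 221/365 = €37746.8000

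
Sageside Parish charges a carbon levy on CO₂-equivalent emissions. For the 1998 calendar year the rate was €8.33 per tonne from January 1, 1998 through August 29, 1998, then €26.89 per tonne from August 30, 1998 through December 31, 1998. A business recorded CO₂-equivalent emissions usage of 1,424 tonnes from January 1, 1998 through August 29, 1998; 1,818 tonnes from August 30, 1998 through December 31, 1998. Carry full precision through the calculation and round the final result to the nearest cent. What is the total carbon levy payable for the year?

€60747.94

January 1 – August 29, 1998: 1,424 tonnes at €8.33/tonne → €11861.92
August 30 – December 31, 1998: 1,818 tonnes at €26.89/tonne → €48886.02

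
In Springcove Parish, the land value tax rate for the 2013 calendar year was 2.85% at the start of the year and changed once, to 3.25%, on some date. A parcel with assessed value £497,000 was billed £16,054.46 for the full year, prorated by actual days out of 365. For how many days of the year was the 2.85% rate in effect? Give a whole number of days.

Let d = days at the first rate; then 365 − d days at the second rate.
£497,000 × [2.85%·d + 3.25%·(365−d)] / 365 = £16,054.46
Solving gives d = 18, so the new rate took effect on January 19, 2013.

18 days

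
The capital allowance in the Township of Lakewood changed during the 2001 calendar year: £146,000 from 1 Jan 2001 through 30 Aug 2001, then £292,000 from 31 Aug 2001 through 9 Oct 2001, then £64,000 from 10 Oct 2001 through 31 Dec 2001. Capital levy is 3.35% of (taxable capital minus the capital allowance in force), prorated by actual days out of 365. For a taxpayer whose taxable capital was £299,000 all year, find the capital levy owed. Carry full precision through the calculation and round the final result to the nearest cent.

£5,214.16

1 Jan – 30 Aug 2001: 242 days, exemption £146,000 → (£299,000 − £146,000) × 3.35% × 242/365 = £3,398.2767
31 Aug – 9 Oct 2001: 40 days, exemption £292,000 → (£299,000 − £292,000) × 3.35% × 40/365 = £25.6986
10 Oct – 31 Dec 2001: 83 days, exemption £64,000 → (£299,000 − £64,000) × 3.35% × 83/365 = £1,790.1849
Total = £5,214.1603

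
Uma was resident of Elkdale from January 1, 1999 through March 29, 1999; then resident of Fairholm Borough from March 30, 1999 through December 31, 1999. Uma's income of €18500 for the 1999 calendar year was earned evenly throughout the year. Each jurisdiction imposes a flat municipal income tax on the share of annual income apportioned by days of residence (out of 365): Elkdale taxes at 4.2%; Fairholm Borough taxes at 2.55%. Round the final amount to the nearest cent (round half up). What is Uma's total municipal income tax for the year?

€545.34

Elkdale, January 1 – March 29, 1999: 88 days → €18500 × 4.2% × 88/365 = €187.3315
Fairholm Borough, March 30 – December 31, 1999: 277 days → €18500 × 2.55% × 277/365 = €358.0130
Total = €545.3445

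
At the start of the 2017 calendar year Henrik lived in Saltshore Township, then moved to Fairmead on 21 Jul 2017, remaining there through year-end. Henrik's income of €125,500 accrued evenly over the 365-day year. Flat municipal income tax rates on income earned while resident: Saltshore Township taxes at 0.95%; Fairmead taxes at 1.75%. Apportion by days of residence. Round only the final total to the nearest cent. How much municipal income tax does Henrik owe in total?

Saltshore Township, 1 Jan – 20 Jul 2017: 201 days → €125,500 × 0.95% × 201/365 = €656.5541
Fairmead, 21 Jul – 31 Dec 2017: 164 days → €125,500 × 1.75% × 164/365 = €986.8082
Total = €1,643.3623

€1,643.36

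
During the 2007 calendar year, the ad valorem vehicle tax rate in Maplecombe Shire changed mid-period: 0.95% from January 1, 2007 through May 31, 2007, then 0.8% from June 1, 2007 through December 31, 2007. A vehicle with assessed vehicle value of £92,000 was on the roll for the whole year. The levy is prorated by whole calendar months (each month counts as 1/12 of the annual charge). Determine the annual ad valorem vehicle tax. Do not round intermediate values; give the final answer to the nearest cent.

January 1 – May 31, 2007: 5 months at 0.95% → £92,000 × 0.95% × 5/12 = £364.1667
June 1 – December 31, 2007: 7 months at 0.8% → £92,000 × 0.8% × 7/12 = £429.3333
Total = £793.5000

£793.50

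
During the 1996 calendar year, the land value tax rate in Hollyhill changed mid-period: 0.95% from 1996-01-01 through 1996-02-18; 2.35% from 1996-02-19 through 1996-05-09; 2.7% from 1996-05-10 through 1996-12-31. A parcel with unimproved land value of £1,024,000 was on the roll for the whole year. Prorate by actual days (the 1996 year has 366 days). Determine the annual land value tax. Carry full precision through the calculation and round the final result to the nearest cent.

1996-01-01 to 1996-02-18: 49 days at 0.95% → £1,024,000 × 0.95% × 49/366 = £1,302.3825
1996-02-19 to 1996-05-09: 81 days at 2.35% → £1,024,000 × 2.35% × 81/366 = £5,325.6393
1996-05-10 to 1996-12-31: 236 days at 2.7% → £1,024,000 × 2.7% × 236/366 = £17,827.6721
Total = £24,455.6940

£24,455.69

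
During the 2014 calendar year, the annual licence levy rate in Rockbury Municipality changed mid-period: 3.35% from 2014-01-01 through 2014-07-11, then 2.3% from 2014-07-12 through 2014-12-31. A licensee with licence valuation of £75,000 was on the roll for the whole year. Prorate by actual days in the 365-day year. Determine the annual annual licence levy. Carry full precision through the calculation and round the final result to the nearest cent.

£2,139.25

2014-01-01 to 2014-07-11: 192 days at 3.35% → £75,000 × 3.35% × 192/365 = £1,321.6438
2014-07-12 to 2014-12-31: 173 days at 2.3% → £75,000 × 2.3% × 173/365 = £817.6027
Total = £2,139.2466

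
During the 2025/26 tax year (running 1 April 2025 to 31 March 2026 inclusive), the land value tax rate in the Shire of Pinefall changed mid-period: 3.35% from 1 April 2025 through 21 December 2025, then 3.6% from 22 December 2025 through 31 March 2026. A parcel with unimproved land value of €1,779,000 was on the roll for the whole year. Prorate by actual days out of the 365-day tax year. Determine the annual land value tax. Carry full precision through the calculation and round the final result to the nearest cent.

1 April – 21 December 2025: 265 days at 3.35% → €1,779,000 × 3.35% × 265/365 = €43,268.6918
22 December 2025 – 31 March 2026: 100 days at 3.6% → €1,779,000 × 3.6% × 100/365 = €17,546.3014
Total = €60,814.9932

€60,814.99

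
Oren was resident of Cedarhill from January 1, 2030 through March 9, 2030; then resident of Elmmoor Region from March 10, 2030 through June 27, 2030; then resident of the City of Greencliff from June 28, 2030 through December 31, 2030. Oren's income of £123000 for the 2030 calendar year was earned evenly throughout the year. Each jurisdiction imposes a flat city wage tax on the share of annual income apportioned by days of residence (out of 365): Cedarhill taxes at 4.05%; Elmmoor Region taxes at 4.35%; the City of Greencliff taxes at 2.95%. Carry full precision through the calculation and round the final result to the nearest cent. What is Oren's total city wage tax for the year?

£4399.52

Cedarhill, January 1 – March 9, 2030: 68 days → £123000 × 4.05% × 68/365 = £928.0603
Elmmoor Region, March 10 – June 27, 2030: 110 days → £123000 × 4.35% × 110/365 = £1612.4795
The City of Greencliff, June 28 – December 31, 2030: 187 days → £123000 × 2.95% × 187/365 = £1858.9849
Total = £4399.5247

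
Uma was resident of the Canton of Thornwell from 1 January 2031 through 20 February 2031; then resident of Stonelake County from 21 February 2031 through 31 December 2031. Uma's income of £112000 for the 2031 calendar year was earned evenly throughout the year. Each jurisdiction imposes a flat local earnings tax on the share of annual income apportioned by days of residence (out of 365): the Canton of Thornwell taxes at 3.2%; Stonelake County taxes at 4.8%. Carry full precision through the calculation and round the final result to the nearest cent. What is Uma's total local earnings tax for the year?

The Canton of Thornwell, 1 January – 20 February 2031: 51 days → £112000 × 3.2% × 51/365 = £500.7781
Stonelake County, 21 February – 31 December 2031: 314 days → £112000 × 4.8% × 314/365 = £4624.8329
Total = £5125.6110

£5125.61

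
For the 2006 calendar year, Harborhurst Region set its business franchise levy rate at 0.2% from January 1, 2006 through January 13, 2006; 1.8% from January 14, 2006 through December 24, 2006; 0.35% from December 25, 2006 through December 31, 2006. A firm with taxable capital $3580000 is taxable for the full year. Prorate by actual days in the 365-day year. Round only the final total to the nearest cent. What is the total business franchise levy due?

$61404.36

January 1 – January 13, 2006: 13 days at 0.2% → $3580000 × 0.2% × 13/365 = $255.0137
January 14 – December 24, 2006: 345 days at 1.8% → $3580000 × 1.8% × 345/365 = $60909.0411
December 25 – December 31, 2006: 7 days at 0.35% → $3580000 × 0.35% × 7/365 = $240.3014
Total = $61404.3562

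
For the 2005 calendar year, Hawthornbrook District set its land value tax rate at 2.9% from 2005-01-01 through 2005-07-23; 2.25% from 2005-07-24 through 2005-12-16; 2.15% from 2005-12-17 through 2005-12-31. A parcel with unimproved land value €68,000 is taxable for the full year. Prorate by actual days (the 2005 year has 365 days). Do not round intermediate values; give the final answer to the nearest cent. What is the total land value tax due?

€1,774.24

2005-01-01 to 2005-07-23: 204 days at 2.9% → €68,000 × 2.9% × 204/365 = €1,102.1589
2005-07-24 to 2005-12-16: 146 days at 2.25% → €68,000 × 2.25% × 146/365 = €612.0000
2005-12-17 to 2005-12-31: 15 days at 2.15% → €68,000 × 2.15% × 15/365 = €60.0822
Total = €1,774.2411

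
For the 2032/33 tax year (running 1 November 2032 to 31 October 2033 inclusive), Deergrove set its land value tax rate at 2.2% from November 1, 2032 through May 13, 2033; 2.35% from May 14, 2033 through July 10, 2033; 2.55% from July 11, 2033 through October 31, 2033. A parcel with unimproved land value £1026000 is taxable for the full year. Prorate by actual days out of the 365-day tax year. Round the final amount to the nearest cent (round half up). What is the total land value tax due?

£23928.29

November 1, 2032 – May 13, 2033: 194 days at 2.2% → £1026000 × 2.2% × 194/365 = £11997.1726
May 14 – July 10, 2033: 58 days at 2.35% → £1026000 × 2.35% × 58/365 = £3831.3370
July 11 – October 31, 2033: 113 days at 2.55% → £1026000 × 2.55% × 113/365 = £8099.7781
Total = £23928.2877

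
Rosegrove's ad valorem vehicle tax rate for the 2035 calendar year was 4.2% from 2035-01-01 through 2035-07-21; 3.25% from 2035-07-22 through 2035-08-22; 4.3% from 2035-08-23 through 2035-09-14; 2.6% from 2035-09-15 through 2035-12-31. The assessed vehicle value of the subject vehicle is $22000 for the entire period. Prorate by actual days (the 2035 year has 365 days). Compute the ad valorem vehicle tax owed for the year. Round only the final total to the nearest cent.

$802.91

2035-01-01 to 2035-07-21: 202 days at 4.2% → $22000 × 4.2% × 202/365 = $511.3644
2035-07-22 to 2035-08-22: 32 days at 3.25% → $22000 × 3.25% × 32/365 = $62.6849
2035-08-23 to 2035-09-14: 23 days at 4.3% → $22000 × 4.3% × 23/365 = $59.6110
2035-09-15 to 2035-12-31: 108 days at 2.6% → $22000 × 2.6% × 108/365 = $169.2493
Total = $802.9096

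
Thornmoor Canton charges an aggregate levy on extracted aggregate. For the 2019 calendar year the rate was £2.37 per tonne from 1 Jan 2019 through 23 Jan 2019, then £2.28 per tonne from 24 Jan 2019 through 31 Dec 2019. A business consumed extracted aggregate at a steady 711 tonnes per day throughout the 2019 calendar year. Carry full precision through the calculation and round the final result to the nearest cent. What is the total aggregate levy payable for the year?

£593,165.97

1 Jan – 23 Jan 2019: 23 days × 711 tonnes/day = 16,353 tonnes at £2.37/tonne → £38,756.61
24 Jan – 31 Dec 2019: 342 days × 711 tonnes/day = 243,162 tonnes at £2.28/tonne → £554,409.36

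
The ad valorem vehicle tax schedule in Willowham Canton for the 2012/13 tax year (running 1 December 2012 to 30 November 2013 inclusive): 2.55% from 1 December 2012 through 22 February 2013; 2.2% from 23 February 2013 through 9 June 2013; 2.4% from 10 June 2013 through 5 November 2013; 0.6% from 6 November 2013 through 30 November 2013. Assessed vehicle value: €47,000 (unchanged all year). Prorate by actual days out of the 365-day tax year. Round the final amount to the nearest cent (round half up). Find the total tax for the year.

1 December 2012 – 22 February 2013: 84 days at 2.55% → €47,000 × 2.55% × 84/365 = €275.8192
23 February – 9 June 2013: 107 days at 2.2% → €47,000 × 2.2% × 107/365 = €303.1178
10 June – 5 November 2013: 149 days at 2.4% → €47,000 × 2.4% × 149/365 = €460.4712
6 November – 30 November 2013: 25 days at 0.6% → €47,000 × 0.6% × 25/365 = €19.3151
Total = €1,058.7233

€1,058.72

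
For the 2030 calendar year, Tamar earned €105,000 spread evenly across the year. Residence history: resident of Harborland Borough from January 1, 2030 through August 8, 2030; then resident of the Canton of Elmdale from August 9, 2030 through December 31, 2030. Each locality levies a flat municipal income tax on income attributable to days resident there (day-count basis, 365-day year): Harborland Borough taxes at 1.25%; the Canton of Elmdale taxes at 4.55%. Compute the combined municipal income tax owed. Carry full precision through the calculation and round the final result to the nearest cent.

Harborland Borough, January 1 – August 8, 2030: 220 days → €105,000 × 1.25% × 220/365 = €791.0959
The Canton of Elmdale, August 9 – December 31, 2030: 145 days → €105,000 × 4.55% × 145/365 = €1,897.9110
Total = €2,689.0068

€2,689.01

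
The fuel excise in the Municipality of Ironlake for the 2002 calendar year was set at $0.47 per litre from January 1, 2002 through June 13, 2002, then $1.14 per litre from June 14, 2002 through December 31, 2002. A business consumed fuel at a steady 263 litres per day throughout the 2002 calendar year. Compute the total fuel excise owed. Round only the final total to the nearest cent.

$80,535.86

January 1 – June 13, 2002: 164 days × 263 litres/day = 43,132 litres at $0.47/litre → $20,272.04
June 14 – December 31, 2002: 201 days × 263 litres/day = 52,863 litres at $1.14/litre → $60,263.82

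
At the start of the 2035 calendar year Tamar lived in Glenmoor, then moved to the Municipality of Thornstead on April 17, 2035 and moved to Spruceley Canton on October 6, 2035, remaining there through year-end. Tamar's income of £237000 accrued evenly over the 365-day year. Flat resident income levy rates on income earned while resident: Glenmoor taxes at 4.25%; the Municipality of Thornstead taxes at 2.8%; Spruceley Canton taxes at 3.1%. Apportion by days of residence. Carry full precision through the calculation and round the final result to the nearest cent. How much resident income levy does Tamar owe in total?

Glenmoor, January 1 – April 16, 2035: 106 days → £237000 × 4.25% × 106/365 = £2925.1644
The Municipality of Thornstead, April 17 – October 5, 2035: 172 days → £237000 × 2.8% × 172/365 = £3127.1014
Spruceley Canton, October 6 – December 31, 2035: 87 days → £237000 × 3.1% × 87/365 = £1751.2027
Total = £7803.4685

£7803.47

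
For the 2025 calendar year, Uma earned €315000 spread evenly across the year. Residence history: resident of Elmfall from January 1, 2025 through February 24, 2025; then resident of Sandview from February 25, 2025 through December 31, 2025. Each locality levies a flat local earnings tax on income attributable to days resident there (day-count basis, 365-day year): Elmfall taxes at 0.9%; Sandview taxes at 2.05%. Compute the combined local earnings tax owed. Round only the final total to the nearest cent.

Elmfall, January 1 – February 24, 2025: 55 days → €315000 × 0.9% × 55/365 = €427.1918
Sandview, February 25 – December 31, 2025: 310 days → €315000 × 2.05% × 310/365 = €5484.4521
Total = €5911.6438

€5911.64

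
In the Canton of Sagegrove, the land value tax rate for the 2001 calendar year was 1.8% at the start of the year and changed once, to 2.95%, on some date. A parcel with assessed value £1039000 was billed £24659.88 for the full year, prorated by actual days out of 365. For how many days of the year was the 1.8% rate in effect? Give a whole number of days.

183 days

Let d = days at the first rate; then 365 − d days at the second rate.
£1039000 × [1.8%·d + 2.95%·(365−d)] / 365 = £24659.88
Solving gives d = 183, so the new rate took effect on 3 July 2001.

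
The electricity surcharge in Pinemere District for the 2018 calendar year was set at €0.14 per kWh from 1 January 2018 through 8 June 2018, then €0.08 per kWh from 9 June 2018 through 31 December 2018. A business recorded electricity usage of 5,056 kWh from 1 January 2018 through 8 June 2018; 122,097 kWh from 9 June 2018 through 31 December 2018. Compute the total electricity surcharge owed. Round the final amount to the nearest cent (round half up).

€10,475.60

1 January – 8 June 2018: 5,056 kWh at €0.14/kWh → €707.84
9 June – 31 December 2018: 122,097 kWh at €0.08/kWh → €9,767.76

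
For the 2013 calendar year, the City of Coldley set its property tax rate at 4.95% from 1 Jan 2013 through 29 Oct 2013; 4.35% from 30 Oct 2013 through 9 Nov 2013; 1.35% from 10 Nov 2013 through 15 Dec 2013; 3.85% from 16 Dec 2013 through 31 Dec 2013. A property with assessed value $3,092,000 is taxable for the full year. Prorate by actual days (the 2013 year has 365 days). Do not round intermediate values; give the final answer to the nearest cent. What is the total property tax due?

1 Jan – 29 Oct 2013: 302 days at 4.95% → $3,092,000 × 4.95% × 302/365 = $126,636.4603
30 Oct – 9 Nov 2013: 11 days at 4.35% → $3,092,000 × 4.35% × 11/365 = $4,053.4849
10 Nov – 15 Dec 2013: 36 days at 1.35% → $3,092,000 × 1.35% × 36/365 = $4,117.0192
16 Dec – 31 Dec 2013: 16 days at 3.85% → $3,092,000 × 3.85% × 16/365 = $5,218.2795
Total = $140,025.2438

$140,025.24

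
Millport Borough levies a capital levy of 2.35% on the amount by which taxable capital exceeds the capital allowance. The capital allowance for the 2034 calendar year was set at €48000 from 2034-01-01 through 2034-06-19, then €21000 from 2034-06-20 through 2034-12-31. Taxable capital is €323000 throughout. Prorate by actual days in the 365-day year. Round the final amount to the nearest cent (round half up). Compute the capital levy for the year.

€6801.48

2034-01-01 to 2034-06-19: 170 days, exemption €48000 → (€323000 − €48000) × 2.35% × 170/365 = €3009.9315
2034-06-20 to 2034-12-31: 195 days, exemption €21000 → (€323000 − €21000) × 2.35% × 195/365 = €3791.5479
Total = €6801.4795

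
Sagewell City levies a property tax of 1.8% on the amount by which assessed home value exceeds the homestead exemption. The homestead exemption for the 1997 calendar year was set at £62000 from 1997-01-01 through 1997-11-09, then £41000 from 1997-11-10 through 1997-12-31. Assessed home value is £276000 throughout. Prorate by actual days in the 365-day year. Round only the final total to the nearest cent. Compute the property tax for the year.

1997-01-01 to 1997-11-09: 313 days, exemption £62000 → (£276000 − £62000) × 1.8% × 313/365 = £3303.2219
1997-11-10 to 1997-12-31: 52 days, exemption £41000 → (£276000 − £41000) × 1.8% × 52/365 = £602.6301
Total = £3905.8521

£3905.85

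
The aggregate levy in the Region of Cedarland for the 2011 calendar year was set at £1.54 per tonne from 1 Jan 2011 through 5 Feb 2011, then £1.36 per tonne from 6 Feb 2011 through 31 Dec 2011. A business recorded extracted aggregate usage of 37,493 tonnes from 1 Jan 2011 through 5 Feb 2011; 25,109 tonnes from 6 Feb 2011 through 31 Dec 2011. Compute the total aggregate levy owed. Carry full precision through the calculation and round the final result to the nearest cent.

1 Jan – 5 Feb 2011: 37,493 tonnes at £1.54/tonne → £57739.22
6 Feb – 31 Dec 2011: 25,109 tonnes at £1.36/tonne → £34148.24

£91887.46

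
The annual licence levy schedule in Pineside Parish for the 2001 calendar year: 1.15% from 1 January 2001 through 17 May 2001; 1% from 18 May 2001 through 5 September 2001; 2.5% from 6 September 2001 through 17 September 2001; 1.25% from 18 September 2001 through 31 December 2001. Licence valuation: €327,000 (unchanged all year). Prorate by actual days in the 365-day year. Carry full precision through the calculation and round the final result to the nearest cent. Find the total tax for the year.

1 January – 17 May 2001: 137 days at 1.15% → €327,000 × 1.15% × 137/365 = €1,411.4753
18 May – 5 September 2001: 111 days at 1% → €327,000 × 1% × 111/365 = €994.4384
6 September – 17 September 2001: 12 days at 2.5% → €327,000 × 2.5% × 12/365 = €268.7671
18 September – 31 December 2001: 105 days at 1.25% → €327,000 × 1.25% × 105/365 = €1,175.8562
Total = €3,850.5370

€3,850.54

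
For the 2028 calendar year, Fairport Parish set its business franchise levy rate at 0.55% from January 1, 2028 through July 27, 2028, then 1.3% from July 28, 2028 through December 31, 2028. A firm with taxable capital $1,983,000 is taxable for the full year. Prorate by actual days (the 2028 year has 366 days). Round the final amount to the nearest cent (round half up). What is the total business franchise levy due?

$17,286.23

January 1 – July 27, 2028: 209 days at 0.55% → $1,983,000 × 0.55% × 209/366 = $6,228.0287
July 28 – December 31, 2028: 157 days at 1.3% → $1,983,000 × 1.3% × 157/366 = $11,058.2049
Total = $17,286.2336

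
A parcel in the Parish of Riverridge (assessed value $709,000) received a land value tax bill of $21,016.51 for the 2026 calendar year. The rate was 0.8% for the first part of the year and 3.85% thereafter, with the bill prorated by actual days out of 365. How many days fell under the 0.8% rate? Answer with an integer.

Let d = days at the first rate; then 365 − d days at the second rate.
$709,000 × [0.8%·d + 3.85%·(365−d)] / 365 = $21,016.51
Solving gives d = 106, so the new rate took effect on April 17, 2026.

106 days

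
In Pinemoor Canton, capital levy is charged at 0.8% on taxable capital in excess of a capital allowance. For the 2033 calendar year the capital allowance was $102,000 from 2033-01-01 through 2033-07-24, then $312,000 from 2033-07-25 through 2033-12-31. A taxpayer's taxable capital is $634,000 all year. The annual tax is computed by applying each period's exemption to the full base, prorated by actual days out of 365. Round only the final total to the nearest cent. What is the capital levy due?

2033-01-01 to 2033-07-24: 205 days, exemption $102,000 → ($634,000 − $102,000) × 0.8% × 205/365 = $2,390.3562
2033-07-25 to 2033-12-31: 160 days, exemption $312,000 → ($634,000 − $312,000) × 0.8% × 160/365 = $1,129.2055
Total = $3,519.5616

$3,519.56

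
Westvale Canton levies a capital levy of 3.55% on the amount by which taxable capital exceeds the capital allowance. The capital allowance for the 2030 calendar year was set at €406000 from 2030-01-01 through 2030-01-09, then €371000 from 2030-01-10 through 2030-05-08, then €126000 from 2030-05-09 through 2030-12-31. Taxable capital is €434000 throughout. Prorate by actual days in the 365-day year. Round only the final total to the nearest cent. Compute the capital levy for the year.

€7853.28

2030-01-01 to 2030-01-09: 9 days, exemption €406000 → (€434000 − €406000) × 3.55% × 9/365 = €24.5096
2030-01-10 to 2030-05-08: 119 days, exemption €371000 → (€434000 − €371000) × 3.55% × 119/365 = €729.1603
2030-05-09 to 2030-12-31: 237 days, exemption €126000 → (€434000 − €126000) × 3.55% × 237/365 = €7099.6110
Total = €7853.2808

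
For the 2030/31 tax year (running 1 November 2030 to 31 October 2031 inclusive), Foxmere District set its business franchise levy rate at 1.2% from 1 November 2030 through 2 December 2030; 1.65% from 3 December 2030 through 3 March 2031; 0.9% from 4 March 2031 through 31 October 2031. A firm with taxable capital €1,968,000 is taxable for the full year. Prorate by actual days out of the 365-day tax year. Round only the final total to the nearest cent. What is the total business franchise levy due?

1 November – 2 December 2030: 32 days at 1.2% → €1,968,000 × 1.2% × 32/365 = €2,070.4438
3 December 2030 – 3 March 2031: 91 days at 1.65% → €1,968,000 × 1.65% × 91/365 = €8,095.7589
4 March – 31 October 2031: 242 days at 0.9% → €1,968,000 × 0.9% × 242/365 = €11,743.2986
Total = €21,909.5014

€21,909.50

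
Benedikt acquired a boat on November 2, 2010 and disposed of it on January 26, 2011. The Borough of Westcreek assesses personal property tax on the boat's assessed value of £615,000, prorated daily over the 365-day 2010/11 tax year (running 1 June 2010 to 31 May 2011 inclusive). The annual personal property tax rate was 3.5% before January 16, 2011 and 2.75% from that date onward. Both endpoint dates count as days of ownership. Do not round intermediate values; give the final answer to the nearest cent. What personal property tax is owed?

£4,932.64

November 2, 2010 – January 15, 2011: 75 days at 3.5% → £615,000 × 3.5% × 75/365 = £4,422.9452
January 16 – January 26, 2011: 11 days at 2.75% → £615,000 × 2.75% × 11/365 = £509.6918
Total = £4,932.6370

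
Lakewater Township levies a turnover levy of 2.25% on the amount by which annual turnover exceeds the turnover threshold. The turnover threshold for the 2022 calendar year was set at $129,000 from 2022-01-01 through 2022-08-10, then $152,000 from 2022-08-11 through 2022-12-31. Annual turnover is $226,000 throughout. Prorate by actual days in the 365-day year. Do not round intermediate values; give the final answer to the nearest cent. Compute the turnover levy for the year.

2022-01-01 to 2022-08-10: 222 days, exemption $129,000 → ($226,000 − $129,000) × 2.25% × 222/365 = $1,327.4384
2022-08-11 to 2022-12-31: 143 days, exemption $152,000 → ($226,000 − $152,000) × 2.25% × 143/365 = $652.3151
Total = $1,979.7534

$1,979.75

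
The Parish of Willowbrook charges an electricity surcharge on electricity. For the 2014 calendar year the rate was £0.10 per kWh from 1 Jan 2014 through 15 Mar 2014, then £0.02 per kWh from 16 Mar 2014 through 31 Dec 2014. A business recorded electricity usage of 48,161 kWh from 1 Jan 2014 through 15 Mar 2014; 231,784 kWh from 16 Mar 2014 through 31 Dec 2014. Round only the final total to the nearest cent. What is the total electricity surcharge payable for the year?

£9,451.78

1 Jan – 15 Mar 2014: 48,161 kWh at £0.10/kWh → £4,816.10
16 Mar – 31 Dec 2014: 231,784 kWh at £0.02/kWh → £4,635.68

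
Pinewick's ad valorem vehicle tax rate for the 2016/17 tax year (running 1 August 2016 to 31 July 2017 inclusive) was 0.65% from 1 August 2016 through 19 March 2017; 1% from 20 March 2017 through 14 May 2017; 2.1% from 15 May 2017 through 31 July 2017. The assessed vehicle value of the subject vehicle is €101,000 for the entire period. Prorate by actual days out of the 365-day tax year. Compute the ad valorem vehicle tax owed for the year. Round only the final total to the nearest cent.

1 August 2016 – 19 March 2017: 231 days at 0.65% → €101,000 × 0.65% × 231/365 = €415.4836
20 March – 14 May 2017: 56 days at 1% → €101,000 × 1% × 56/365 = €154.9589
15 May – 31 July 2017: 78 days at 2.1% → €101,000 × 2.1% × 78/365 = €453.2548
Total = €1,023.6973

€1,023.70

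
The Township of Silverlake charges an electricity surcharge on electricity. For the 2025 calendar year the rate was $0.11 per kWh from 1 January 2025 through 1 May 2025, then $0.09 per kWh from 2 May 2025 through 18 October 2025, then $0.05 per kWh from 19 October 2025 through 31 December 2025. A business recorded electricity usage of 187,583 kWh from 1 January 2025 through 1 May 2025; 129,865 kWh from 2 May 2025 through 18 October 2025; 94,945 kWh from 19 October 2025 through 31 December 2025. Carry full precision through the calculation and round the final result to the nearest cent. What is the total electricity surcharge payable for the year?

1 January – 1 May 2025: 187,583 kWh at $0.11/kWh → $20,634.13
2 May – 18 October 2025: 129,865 kWh at $0.09/kWh → $11,687.85
19 October – 31 December 2025: 94,945 kWh at $0.05/kWh → $4,747.25

$37,069.23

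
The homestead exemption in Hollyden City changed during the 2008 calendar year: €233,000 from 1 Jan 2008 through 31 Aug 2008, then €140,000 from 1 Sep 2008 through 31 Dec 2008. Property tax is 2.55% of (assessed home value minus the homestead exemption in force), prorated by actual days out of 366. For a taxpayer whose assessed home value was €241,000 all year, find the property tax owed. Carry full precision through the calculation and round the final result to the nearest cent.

€994.50

1 Jan – 31 Aug 2008: 244 days, exemption €233,000 → (€241,000 − €233,000) × 2.55% × 244/366 = €136.0000
1 Sep – 31 Dec 2008: 122 days, exemption €140,000 → (€241,000 − €140,000) × 2.55% × 122/366 = €858.5000
Total = €994.5000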